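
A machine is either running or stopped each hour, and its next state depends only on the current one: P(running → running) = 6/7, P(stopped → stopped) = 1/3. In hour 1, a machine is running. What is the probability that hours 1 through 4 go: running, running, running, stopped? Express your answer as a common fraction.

36/343

Hour 1 is given. For each transition, use the conditional probability from the current state:
P(running | running) = 6/7; P(running | running) = 6/7; P(stopped | running) = 1/7.
P = 6/7 × 6/7 × 1/7 = 36/343.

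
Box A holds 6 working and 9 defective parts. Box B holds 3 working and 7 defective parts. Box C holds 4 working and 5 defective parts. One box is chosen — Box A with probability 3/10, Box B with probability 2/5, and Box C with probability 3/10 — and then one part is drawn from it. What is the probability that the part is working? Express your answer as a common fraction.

28/75

From Box A: P(working) = 6/15.
From Box B: P(working) = 3/10.
From Box C: P(working) = 4/9.
Total probability = (3/10)(6/15) + (2/5)(3/10) + (3/10)(4/9) = 28/75.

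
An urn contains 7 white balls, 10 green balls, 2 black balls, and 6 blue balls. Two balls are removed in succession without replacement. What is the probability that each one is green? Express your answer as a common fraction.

P(all green) = 10/25 × 9/24 = 90/600 = 3/20.

3/20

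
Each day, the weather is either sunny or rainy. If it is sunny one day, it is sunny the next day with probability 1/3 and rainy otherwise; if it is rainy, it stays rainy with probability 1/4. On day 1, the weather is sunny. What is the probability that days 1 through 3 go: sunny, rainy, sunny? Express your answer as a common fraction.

1/2

Day 1 is given. For each transition, use the conditional probability from the current state:
P(rainy | sunny) = 2/3; P(sunny | rainy) = 3/4.
P = 2/3 × 3/4 = 6/12 = 1/2.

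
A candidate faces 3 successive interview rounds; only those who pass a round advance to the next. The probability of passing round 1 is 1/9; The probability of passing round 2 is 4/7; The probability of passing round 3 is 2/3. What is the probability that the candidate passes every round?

8/189

Each stage is reached only if all earlier stages succeed, so
P = 1/9 × 4/7 × 2/3 = 8/189.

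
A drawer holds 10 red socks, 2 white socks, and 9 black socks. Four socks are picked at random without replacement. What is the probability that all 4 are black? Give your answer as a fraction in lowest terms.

2/95

P = 9/21 × 8/20 × 7/19 × 6/18 = 3024/143640 = 2/95.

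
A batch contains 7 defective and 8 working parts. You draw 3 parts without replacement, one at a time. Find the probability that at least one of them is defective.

57/65

P(no defective) = 8/15 × 7/14 × 6/13 = 336/2730 = 8/65.
P(at least one) = 1 − 8/65 = 57/65.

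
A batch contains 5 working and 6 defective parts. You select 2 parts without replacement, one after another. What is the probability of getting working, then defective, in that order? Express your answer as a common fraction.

3/11

Multiply the probability of each draw given the previous ones:
P = 5/11 × 6/10 = 30/110 = 3/11.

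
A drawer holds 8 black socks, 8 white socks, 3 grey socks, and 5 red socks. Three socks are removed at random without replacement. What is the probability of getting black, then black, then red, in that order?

35/1518

Chain rule:
P = 8/24 × 7/23 × 5/22 = 280/12144 = 35/1518.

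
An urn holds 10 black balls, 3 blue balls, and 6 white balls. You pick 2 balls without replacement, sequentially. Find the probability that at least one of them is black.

P(no black) = 9/19 × 8/18 = 72/342 = 4/19.
P(at least one) = 1 − 4/19 = 15/19.

15/19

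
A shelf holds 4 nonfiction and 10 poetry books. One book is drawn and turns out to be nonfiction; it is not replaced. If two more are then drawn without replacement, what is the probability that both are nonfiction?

1/26

After the first draw, 3 of the remaining 13 books are nonfiction.
P = 3/13 × 2/12 = 6/156 = 1/26.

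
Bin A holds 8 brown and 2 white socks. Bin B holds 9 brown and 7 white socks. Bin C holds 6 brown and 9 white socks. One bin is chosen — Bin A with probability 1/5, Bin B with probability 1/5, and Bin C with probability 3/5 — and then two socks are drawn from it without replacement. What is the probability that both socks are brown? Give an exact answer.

From Bin A: P(both brown) = (8/10)(7/9) = 28/45.
From Bin B: P(both brown) = (9/16)(8/15) = 3/10.
From Bin C: P(both brown) = (6/15)(5/14) = 1/7.
Total probability = (1/5)(28/45) + (1/5)(3/10) + (3/5)(1/7) = 851/3150.

851/3150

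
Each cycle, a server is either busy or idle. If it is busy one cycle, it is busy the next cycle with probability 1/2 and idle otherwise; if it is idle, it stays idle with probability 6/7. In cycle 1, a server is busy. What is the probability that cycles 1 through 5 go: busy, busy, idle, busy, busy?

Cycle 1 is given. For each transition, use the conditional probability from the current state:
P(busy | busy) = 1/2; P(idle | busy) = 1/2; P(busy | idle) = 1/7; P(busy | busy) = 1/2.
P = 1/2 × 1/2 × 1/7 × 1/2 = 1/56.

1/56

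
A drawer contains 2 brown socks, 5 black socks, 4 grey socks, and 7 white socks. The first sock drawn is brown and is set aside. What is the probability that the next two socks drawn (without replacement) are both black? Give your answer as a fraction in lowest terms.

5/68

With the first sock removed, 5 black remain out of 17.
P = 5/17 × 4/16 = 20/272 = 5/68.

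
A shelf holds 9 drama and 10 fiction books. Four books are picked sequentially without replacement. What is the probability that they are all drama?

P = 9/19 × 8/18 × 7/17 × 6/16 = 3024/93024 = 21/646.

21/646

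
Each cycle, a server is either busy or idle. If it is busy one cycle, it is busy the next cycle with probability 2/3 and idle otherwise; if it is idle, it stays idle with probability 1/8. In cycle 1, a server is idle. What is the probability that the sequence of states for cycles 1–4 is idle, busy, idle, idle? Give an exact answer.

Cycle 1 is given. For each transition, use the conditional probability from the current state:
P(busy | idle) = 7/8; P(idle | busy) = 1/3; P(idle | idle) = 1/8.
P = 7/8 × 1/3 × 1/8 = 7/192.

7/192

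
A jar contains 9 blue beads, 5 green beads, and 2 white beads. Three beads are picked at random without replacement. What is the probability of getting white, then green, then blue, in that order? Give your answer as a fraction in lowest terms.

3/112

Multiply the probability of each draw given the previous ones:
P = 2/16 × 5/15 × 9/14 = 90/3360 = 3/112.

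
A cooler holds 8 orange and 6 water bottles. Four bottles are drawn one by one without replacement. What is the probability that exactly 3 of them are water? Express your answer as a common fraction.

One ordering (water drawn first) has probability 6/14 × 5/13 × 4/12 × 8/11 = 960/24024 = 40/1001.
There are C(4,3) = 4 such orderings, each equally likely, so P = 4 × 40/1001 = 160/1001.

160/1001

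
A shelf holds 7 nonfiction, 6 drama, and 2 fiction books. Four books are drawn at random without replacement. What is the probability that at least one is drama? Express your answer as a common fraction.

P(no drama) = 9/15 × 8/14 × 7/13 × 6/12 = 3024/32760 = 6/65.
P(at least one) = 1 − 6/65 = 59/65.

59/65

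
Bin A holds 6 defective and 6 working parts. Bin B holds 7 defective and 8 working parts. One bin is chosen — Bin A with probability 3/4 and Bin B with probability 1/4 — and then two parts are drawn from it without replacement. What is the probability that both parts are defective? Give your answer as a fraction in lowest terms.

97/440

From Bin A: P(both defective) = (6/12)(5/11) = 5/22.
From Bin B: P(both defective) = (7/15)(6/14) = 1/5.
Total probability = (3/4)(5/22) + (1/4)(1/5) = 97/440.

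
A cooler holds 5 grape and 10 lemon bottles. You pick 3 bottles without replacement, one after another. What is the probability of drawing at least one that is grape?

67/91

P(no grape) = 10/15 × 9/14 × 8/13 = 720/2730 = 24/91.
P(at least one) = 1 − 24/91 = 67/91.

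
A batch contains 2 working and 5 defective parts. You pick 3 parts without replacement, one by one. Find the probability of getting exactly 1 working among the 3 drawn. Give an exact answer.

4/7

One ordering (working drawn first) has probability 2/7 × 5/6 × 4/5 = 40/210 = 4/21.
There are C(3,1) = 3 such orderings, each equally likely, so P = 3 × 4/21 = 4/7.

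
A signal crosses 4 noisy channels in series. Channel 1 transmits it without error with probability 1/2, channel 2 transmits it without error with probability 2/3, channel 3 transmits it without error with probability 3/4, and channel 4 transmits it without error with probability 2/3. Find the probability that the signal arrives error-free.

1/6

Each stage is reached only if all earlier stages succeed, so
P = 1/2 × 2/3 × 3/4 × 2/3 = 12/72 = 1/6.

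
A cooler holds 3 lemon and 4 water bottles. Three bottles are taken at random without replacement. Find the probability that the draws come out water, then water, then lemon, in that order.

Multiply the probability of each draw given the previous ones:
P = 4/7 × 3/6 × 3/5 = 36/210 = 6/35.

6/35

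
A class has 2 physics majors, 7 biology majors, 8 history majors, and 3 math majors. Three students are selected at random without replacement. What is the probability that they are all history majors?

P = 8/20 × 7/19 × 6/18 = 336/6840 = 14/285.

14/285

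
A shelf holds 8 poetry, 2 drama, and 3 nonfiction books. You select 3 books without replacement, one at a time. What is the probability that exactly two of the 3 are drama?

One ordering (drama drawn first) has probability 2/13 × 1/12 × 11/11 = 22/1716 = 1/78.
There are C(3,2) = 3 such orderings, each equally likely, so P = 3 × 1/78 = 1/26.

1/26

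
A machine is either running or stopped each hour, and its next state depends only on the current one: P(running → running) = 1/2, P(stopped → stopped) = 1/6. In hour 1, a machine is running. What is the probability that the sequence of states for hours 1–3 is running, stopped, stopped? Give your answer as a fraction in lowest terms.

1/12

Hour 1 is given. For each transition, use the conditional probability from the current state:
P(stopped | running) = 1/2; P(stopped | stopped) = 1/6.
P = 1/2 × 1/6 = 1/12.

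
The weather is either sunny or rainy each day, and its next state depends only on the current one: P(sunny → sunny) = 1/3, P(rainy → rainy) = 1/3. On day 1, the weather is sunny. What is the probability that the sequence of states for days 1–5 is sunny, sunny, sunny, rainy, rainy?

Day 1 is given. For each transition, use the conditional probability from the current state:
P(sunny | sunny) = 1/3; P(sunny | sunny) = 1/3; P(rainy | sunny) = 2/3; P(rainy | rainy) = 1/3.
P = 1/3 × 1/3 × 2/3 × 1/3 = 2/81.

2/81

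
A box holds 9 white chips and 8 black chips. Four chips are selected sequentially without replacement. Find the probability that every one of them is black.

P = 8/17 × 7/16 × 6/15 × 5/14 = 1680/57120 = 1/34.

1/34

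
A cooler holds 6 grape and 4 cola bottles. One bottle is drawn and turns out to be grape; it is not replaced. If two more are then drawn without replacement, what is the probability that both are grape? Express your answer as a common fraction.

5/18

After the first draw, 5 of the remaining 9 bottles are grape.
P = 5/9 × 4/8 = 20/72 = 5/18.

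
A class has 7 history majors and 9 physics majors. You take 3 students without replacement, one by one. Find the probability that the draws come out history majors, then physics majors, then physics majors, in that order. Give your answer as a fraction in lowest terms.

Multiply the probability of each draw given the previous ones:
P = 7/16 × 9/15 × 8/14 = 504/3360 = 3/20.

3/20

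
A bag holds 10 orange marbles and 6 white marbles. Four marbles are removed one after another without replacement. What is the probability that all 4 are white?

P(every draw is white) = 6/16 × 5/15 × 4/14 × 3/13 = 360/43680 = 3/364.

3/364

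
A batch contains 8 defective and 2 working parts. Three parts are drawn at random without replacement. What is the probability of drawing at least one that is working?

P(no working) = 8/10 × 7/9 × 6/8 = 336/720 = 7/15.
P(at least one) = 1 − 7/15 = 8/15.

8/15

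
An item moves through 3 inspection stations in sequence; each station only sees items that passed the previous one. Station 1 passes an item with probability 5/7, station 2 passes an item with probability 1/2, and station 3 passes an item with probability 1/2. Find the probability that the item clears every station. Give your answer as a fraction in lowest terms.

The events are sequential, so multiply the conditional probabilities:
P = 5/7 × 1/2 × 1/2 = 5/28.

5/28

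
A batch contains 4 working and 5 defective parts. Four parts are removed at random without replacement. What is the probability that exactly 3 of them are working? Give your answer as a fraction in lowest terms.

One ordering (working drawn first) has probability 4/9 × 3/8 × 2/7 × 5/6 = 120/3024 = 5/126.
There are C(4,3) = 4 such orderings, each equally likely, so P = 4 × 5/126 = 10/63.

10/63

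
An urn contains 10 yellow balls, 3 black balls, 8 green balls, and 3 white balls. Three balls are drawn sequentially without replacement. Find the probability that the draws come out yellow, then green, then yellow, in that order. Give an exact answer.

Chain rule:
P = 10/24 × 8/23 × 9/22 = 720/12144 = 15/253.

15/253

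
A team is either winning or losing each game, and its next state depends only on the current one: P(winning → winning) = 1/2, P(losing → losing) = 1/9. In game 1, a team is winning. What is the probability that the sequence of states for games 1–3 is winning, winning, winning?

Game 1 is given. For each transition, use the conditional probability from the current state:
P(winning | winning) = 1/2; P(winning | winning) = 1/2.
P = 1/2 × 1/2 = 1/4.

1/4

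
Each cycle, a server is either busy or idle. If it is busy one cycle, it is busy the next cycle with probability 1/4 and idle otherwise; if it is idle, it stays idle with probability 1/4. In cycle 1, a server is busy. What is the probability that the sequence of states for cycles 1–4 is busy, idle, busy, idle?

Cycle 1 is given. For each transition, use the conditional probability from the current state:
P(idle | busy) = 3/4; P(busy | idle) = 3/4; P(idle | busy) = 3/4.
P = 3/4 × 3/4 × 3/4 = 27/64.

27/64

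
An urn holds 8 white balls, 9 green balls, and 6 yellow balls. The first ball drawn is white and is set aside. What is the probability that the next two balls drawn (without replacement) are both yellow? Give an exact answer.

5/77

After the first draw, 6 of the remaining 22 balls are yellow.
P = 6/22 × 5/21 = 30/462 = 5/77.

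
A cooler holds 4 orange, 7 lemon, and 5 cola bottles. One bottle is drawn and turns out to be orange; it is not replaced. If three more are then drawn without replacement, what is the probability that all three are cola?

2/91

With the first bottle removed, 5 cola remain out of 15.
P = 5/15 × 4/14 × 3/13 = 60/2730 = 2/91.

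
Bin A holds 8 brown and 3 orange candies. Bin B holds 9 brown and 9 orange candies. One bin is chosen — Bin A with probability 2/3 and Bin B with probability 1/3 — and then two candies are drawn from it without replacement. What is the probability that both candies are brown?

From Bin A: P(both brown) = (8/11)(7/10) = 28/55.
From Bin B: P(both brown) = (9/18)(8/17) = 4/17.
Total probability = (2/3)(28/55) + (1/3)(4/17) = 1172/2805.

1172/2805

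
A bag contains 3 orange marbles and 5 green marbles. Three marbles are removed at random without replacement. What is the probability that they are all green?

5/28

P(all green) = 5/8 × 4/7 × 3/6 = 60/336 = 5/28.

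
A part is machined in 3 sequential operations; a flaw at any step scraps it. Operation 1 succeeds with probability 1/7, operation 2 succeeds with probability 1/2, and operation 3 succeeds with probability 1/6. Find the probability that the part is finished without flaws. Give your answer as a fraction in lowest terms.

1/84

The events are sequential, so multiply the conditional probabilities:
P = 1/7 × 1/2 × 1/6 = 1/84.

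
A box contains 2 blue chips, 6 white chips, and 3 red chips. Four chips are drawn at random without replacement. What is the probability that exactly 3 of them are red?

One ordering (red drawn first) has probability 3/11 × 2/10 × 1/9 × 8/8 = 48/7920 = 1/165.
There are C(4,3) = 4 such orderings, each equally likely, so P = 4 × 1/165 = 4/165.

4/165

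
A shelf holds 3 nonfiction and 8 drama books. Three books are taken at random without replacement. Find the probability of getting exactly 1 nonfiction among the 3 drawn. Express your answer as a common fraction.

28/55

One ordering (nonfiction drawn first) has probability 3/11 × 8/10 × 7/9 = 168/990 = 28/165.
There are C(3,1) = 3 such orderings, each equally likely, so P = 3 × 28/165 = 28/55.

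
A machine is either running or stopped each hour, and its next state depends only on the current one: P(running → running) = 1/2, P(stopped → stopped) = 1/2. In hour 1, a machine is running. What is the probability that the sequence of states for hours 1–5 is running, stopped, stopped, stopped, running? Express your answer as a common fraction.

Hour 1 is given. For each transition, use the conditional probability from the current state:
P(stopped | running) = 1/2; P(stopped | stopped) = 1/2; P(stopped | stopped) = 1/2; P(running | stopped) = 1/2.
P = 1/2 × 1/2 × 1/2 × 1/2 = 1/16.

1/16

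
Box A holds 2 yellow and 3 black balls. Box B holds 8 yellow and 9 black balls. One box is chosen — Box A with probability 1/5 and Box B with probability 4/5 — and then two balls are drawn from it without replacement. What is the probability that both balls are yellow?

From Box A: P(both yellow) = (2/5)(1/4) = 1/10.
From Box B: P(both yellow) = (8/17)(7/16) = 7/34.
Total probability = (1/5)(1/10) + (4/5)(7/34) = 157/850.

157/850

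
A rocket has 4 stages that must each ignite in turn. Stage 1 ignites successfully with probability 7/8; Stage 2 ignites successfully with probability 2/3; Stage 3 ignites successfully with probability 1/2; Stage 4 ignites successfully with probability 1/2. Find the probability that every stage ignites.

7/48

The events are sequential, so multiply the conditional probabilities:
P = 7/8 × 2/3 × 1/2 × 1/2 = 14/96 = 7/48.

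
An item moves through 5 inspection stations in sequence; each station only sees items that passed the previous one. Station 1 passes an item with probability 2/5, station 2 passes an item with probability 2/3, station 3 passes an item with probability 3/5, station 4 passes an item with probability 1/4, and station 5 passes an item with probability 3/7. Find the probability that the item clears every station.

3/175

Each stage is reached only if all earlier stages succeed, so
P = 2/5 × 2/3 × 3/5 × 1/4 × 3/7 = 36/2100 = 3/175.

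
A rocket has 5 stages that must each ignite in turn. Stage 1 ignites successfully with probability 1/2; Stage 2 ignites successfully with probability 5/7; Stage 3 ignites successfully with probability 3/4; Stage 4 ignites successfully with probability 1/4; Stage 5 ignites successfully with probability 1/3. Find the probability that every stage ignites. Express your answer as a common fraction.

5/224

Each stage is reached only if all earlier stages succeed, so
P = 1/2 × 5/7 × 3/4 × 1/4 × 1/3 = 15/672 = 5/224.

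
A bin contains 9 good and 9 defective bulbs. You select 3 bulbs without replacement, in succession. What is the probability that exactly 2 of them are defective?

One ordering (defective drawn first) has probability 9/18 × 8/17 × 9/16 = 648/4896 = 9/68.
There are C(3,2) = 3 such orderings, each equally likely, so P = 3 × 9/68 = 27/68.

27/68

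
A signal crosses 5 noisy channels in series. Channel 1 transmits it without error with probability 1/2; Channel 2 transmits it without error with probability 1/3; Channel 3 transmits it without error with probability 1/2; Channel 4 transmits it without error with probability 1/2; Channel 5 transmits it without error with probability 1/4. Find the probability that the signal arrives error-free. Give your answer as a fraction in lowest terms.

Each stage is reached only if all earlier stages succeed, so
P = 1/2 × 1/3 × 1/2 × 1/2 × 1/4 = 1/96.

1/96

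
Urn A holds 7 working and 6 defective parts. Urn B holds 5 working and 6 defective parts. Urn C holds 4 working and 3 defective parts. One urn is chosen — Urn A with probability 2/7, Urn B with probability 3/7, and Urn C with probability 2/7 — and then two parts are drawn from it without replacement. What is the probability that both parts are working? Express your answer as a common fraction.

From Urn A: P(both working) = (7/13)(6/12) = 7/26.
From Urn B: P(both working) = (5/11)(4/10) = 2/11.
From Urn C: P(both working) = (4/7)(3/6) = 2/7.
Total probability = (2/7)(7/26) + (3/7)(2/11) + (2/7)(2/7) = 1657/7007.

1657/7007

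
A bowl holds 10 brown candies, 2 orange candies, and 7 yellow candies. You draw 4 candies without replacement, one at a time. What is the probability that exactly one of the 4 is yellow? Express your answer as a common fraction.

385/969

One ordering (yellow drawn first) has probability 7/19 × 12/18 × 11/17 × 10/16 = 9240/93024 = 385/3876.
There are C(4,1) = 4 such orderings, each equally likely, so P = 4 × 385/3876 = 385/969.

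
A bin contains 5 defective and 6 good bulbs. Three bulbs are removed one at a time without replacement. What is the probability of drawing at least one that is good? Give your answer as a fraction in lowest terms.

31/33

P(no good) = 5/11 × 4/10 × 3/9 = 60/990 = 2/33.
P(at least one) = 1 − 2/33 = 31/33.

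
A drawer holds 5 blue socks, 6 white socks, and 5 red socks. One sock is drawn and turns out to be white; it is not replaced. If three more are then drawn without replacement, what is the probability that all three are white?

2/91

With the first sock removed, 5 white remain out of 15.
P = 5/15 × 4/14 × 3/13 = 60/2730 = 2/91.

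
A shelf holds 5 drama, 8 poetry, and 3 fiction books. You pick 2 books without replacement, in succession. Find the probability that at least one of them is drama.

13/24

P(no drama) = 11/16 × 10/15 = 110/240 = 11/24.
P(at least one) = 1 − 11/24 = 13/24.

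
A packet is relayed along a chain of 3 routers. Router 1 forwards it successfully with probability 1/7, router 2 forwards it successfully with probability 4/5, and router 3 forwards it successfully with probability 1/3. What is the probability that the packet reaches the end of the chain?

Each stage is reached only if all earlier stages succeed, so
P = 1/7 × 4/5 × 1/3 = 4/105.

4/105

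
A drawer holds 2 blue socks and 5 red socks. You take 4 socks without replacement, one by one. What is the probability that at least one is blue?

P(no blue) = 5/7 × 4/6 × 3/5 × 2/4 = 120/840 = 1/7.
P(at least one) = 1 − 1/7 = 6/7.

6/7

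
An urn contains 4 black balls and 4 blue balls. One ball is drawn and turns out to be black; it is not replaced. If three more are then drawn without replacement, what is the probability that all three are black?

After the first draw, 3 of the remaining 7 balls are black.
P = 3/7 × 2/6 × 1/5 = 6/210 = 1/35.

1/35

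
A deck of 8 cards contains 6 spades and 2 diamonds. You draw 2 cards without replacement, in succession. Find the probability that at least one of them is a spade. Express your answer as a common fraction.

P(no spades) = 2/8 × 1/7 = 2/56 = 1/28.
P(at least one) = 1 − 1/28 = 27/28.

27/28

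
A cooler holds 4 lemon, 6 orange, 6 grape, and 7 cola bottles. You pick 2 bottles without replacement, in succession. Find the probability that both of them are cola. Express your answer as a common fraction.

P(all cola) = 7/23 × 6/22 = 42/506 = 21/253.

21/253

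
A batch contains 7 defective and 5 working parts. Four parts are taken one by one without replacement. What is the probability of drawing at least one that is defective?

P(no defective) = 5/12 × 4/11 × 3/10 × 2/9 = 120/11880 = 1/99.
P(at least one) = 1 − 1/99 = 98/99.

98/99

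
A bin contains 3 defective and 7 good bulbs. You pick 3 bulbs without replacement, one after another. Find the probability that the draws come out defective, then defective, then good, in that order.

Chain rule:
P = 3/10 × 2/9 × 7/8 = 42/720 = 7/120.

7/120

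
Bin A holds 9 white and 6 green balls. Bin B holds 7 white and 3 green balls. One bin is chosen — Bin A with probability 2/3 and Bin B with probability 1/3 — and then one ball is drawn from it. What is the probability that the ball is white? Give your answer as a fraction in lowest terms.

From Bin A: P(white) = 9/15.
From Bin B: P(white) = 7/10.
Total probability = (2/3)(9/15) + (1/3)(7/10) = 19/30.

19/30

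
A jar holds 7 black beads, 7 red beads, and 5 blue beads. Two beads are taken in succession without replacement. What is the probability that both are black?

P = 7/19 × 6/18 = 42/342 = 7/57.

7/57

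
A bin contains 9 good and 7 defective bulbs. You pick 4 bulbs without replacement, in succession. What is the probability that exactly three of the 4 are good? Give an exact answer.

21/65

One ordering (good drawn first) has probability 9/16 × 8/15 × 7/14 × 7/13 = 3528/43680 = 21/260.
There are C(4,3) = 4 such orderings, each equally likely, so P = 4 × 21/260 = 21/65.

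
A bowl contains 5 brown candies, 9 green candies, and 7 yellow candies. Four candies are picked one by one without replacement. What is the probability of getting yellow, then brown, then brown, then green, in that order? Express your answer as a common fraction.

1/114

Each draw changes the counts, so multiply the conditional probabilities along the sequence:
P = 7/21 × 5/20 × 4/19 × 9/18 = 1260/143640 = 1/114.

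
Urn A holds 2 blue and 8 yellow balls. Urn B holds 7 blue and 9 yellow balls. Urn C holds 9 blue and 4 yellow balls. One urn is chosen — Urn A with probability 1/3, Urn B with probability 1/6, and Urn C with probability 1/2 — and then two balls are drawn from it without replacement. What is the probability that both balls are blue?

From Urn A: P(both blue) = (2/10)(1/9) = 1/45.
From Urn B: P(both blue) = (7/16)(6/15) = 7/40.
From Urn C: P(both blue) = (9/13)(8/12) = 6/13.
Total probability = (1/3)(1/45) + (1/6)(7/40) + (1/2)(6/13) = 7507/28080.

7507/28080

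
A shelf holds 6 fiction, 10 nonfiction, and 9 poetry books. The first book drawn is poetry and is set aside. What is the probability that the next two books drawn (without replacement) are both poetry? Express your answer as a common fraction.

With the first book removed, 8 poetry remain out of 24.
P = 8/24 × 7/23 = 56/552 = 7/69.

7/69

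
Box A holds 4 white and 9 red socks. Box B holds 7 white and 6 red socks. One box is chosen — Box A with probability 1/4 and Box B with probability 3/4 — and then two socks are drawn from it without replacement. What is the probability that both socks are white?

From Box A: P(both white) = (4/13)(3/12) = 1/13.
From Box B: P(both white) = (7/13)(6/12) = 7/26.
Total probability = (1/4)(1/13) + (3/4)(7/26) = 23/104.

23/104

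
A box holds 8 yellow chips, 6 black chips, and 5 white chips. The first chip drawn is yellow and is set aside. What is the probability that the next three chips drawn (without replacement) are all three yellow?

After the first draw, 7 of the remaining 18 chips are yellow.
P = 7/18 × 6/17 × 5/16 = 210/4896 = 35/816.

35/816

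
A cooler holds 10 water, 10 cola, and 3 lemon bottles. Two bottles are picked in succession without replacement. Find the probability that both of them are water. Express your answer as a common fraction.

45/253

P = 10/23 × 9/22 = 90/506 = 45/253.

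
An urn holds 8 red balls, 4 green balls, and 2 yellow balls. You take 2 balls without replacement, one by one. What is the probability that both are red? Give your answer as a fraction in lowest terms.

4/13

P(all red) = 8/14 × 7/13 = 56/182 = 4/13.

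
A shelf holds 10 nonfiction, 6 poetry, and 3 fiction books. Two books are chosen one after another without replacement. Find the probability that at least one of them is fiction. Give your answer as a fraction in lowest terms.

17/57

P(no fiction) = 16/19 × 15/18 = 240/342 = 40/57.
P(at least one) = 1 − 40/57 = 17/57.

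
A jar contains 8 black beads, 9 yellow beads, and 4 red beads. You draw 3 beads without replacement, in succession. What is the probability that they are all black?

4/95

P = 8/21 × 7/20 × 6/19 = 336/7980 = 4/95.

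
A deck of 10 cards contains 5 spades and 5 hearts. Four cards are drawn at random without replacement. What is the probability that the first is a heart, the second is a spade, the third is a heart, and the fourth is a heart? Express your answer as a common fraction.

Multiply the probability of each draw given the previous ones:
P = 5/10 × 5/9 × 4/8 × 3/7 = 300/5040 = 5/84.

5/84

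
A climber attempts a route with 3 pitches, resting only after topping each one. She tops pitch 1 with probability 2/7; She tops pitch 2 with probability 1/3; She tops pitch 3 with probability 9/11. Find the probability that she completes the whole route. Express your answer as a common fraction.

The events are sequential, so multiply the conditional probabilities:
P = 2/7 × 1/3 × 9/11 = 18/231 = 6/77.

6/77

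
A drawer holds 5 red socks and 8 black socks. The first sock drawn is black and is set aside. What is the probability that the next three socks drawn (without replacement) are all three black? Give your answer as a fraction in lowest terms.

After the first draw, 7 of the remaining 12 socks are black.
P = 7/12 × 6/11 × 5/10 = 210/1320 = 7/44.

7/44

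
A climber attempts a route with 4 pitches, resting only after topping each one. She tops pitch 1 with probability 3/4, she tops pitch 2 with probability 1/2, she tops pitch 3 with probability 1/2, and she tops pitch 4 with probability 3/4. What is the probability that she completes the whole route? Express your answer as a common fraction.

9/64

The events are sequential, so multiply the conditional probabilities:
P = 3/4 × 1/2 × 1/2 × 3/4 = 9/64.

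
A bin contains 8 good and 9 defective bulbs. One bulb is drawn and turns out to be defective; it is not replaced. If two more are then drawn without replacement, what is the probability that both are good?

After the first draw, 8 of the remaining 16 bulbs are good.
P = 8/16 × 7/15 = 56/240 = 7/30.

7/30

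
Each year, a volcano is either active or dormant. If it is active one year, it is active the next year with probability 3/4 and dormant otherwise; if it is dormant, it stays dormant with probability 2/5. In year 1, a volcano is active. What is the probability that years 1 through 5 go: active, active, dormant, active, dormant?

Year 1 is given. For each transition, use the conditional probability from the current state:
P(active | active) = 3/4; P(dormant | active) = 1/4; P(active | dormant) = 3/5; P(dormant | active) = 1/4.
P = 3/4 × 1/4 × 3/5 × 1/4 = 9/320.

9/320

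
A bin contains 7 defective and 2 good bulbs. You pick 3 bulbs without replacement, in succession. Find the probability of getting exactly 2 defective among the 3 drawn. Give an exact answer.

1/2

One ordering (defective drawn first) has probability 7/9 × 6/8 × 2/7 = 84/504 = 1/6.
There are C(3,2) = 3 such orderings, each equally likely, so P = 3 × 1/6 = 1/2.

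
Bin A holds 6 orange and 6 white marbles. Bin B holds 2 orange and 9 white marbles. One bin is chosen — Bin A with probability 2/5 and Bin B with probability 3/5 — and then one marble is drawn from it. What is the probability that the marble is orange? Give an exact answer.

17/55

From Bin A: P(orange) = 6/12.
From Bin B: P(orange) = 2/11.
Total probability = (2/5)(6/12) + (3/5)(2/11) = 17/55.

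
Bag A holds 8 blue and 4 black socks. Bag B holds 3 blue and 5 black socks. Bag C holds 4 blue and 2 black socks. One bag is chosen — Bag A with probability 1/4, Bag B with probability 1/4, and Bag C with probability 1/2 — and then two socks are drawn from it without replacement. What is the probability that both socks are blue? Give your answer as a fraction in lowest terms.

6151/18480

From Bag A: P(both blue) = (8/12)(7/11) = 14/33.
From Bag B: P(both blue) = (3/8)(2/7) = 3/28.
From Bag C: P(both blue) = (4/6)(3/5) = 2/5.
Total probability = (1/4)(14/33) + (1/4)(3/28) + (1/2)(2/5) = 6151/18480.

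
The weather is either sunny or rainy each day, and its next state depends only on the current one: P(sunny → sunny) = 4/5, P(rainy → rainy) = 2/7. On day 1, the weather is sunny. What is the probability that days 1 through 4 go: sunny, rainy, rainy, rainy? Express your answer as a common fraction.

Day 1 is given. For each transition, use the conditional probability from the current state:
P(rainy | sunny) = 1/5; P(rainy | rainy) = 2/7; P(rainy | rainy) = 2/7.
P = 1/5 × 2/7 × 2/7 = 4/245.

4/245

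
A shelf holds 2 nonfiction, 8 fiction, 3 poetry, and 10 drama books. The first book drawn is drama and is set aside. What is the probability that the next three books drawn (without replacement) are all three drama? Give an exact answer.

3/55

After the first draw, 9 of the remaining 22 books are drama.
P = 9/22 × 8/21 × 7/20 = 504/9240 = 3/55.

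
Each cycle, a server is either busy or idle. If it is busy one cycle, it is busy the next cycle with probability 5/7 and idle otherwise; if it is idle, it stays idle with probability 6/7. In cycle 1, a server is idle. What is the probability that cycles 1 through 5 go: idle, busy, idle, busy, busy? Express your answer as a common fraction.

Cycle 1 is given. For each transition, use the conditional probability from the current state:
P(busy | idle) = 1/7; P(idle | busy) = 2/7; P(busy | idle) = 1/7; P(busy | busy) = 5/7.
P = 1/7 × 2/7 × 1/7 × 5/7 = 10/2401.

10/2401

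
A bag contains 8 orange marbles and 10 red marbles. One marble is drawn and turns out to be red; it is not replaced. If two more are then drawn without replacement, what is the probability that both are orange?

7/34

With the first marble removed, 8 orange remain out of 17.
P = 8/17 × 7/16 = 56/272 = 7/34.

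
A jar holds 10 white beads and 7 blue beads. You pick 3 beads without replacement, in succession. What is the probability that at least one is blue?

14/17

P(no blue) = 10/17 × 9/16 × 8/15 = 720/4080 = 3/17.
P(at least one) = 1 − 3/17 = 14/17.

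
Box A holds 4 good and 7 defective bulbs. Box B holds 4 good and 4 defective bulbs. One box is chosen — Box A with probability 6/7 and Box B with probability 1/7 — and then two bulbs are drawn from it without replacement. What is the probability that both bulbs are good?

From Box A: P(both good) = (4/11)(3/10) = 6/55.
From Box B: P(both good) = (4/8)(3/7) = 3/14.
Total probability = (6/7)(6/55) + (1/7)(3/14) = 669/5390.

669/5390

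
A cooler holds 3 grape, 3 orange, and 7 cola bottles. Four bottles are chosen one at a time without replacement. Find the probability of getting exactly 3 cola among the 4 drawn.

42/143

One ordering (cola drawn first) has probability 7/13 × 6/12 × 5/11 × 6/10 = 1260/17160 = 21/286.
There are C(4,3) = 4 such orderings, each equally likely, so P = 4 × 21/286 = 42/143.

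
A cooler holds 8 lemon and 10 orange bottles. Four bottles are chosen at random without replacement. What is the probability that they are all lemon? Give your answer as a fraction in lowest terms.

P = 8/18 × 7/17 × 6/16 × 5/15 = 1680/73440 = 7/306.

7/306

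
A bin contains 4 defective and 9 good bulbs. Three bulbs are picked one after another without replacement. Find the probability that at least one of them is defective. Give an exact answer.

101/143

P(no defective) = 9/13 × 8/12 × 7/11 = 504/1716 = 42/143.
P(at least one) = 1 − 42/143 = 101/143.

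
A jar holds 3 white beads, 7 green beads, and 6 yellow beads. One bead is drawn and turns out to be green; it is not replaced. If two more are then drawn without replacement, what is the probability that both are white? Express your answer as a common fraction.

1/35

With the first bead removed, 3 white remain out of 15.
P = 3/15 × 2/14 = 6/210 = 1/35.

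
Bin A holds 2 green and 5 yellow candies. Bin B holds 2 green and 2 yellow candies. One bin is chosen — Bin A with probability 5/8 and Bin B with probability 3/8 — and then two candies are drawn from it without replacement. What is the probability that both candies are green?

From Bin A: P(both green) = (2/7)(1/6) = 1/21.
From Bin B: P(both green) = (2/4)(1/3) = 1/6.
Total probability = (5/8)(1/21) + (3/8)(1/6) = 31/336.

31/336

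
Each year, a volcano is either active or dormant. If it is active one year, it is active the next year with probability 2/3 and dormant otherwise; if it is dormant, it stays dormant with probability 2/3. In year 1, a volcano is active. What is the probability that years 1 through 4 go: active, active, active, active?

Year 1 is given. For each transition, use the conditional probability from the current state:
P(active | active) = 2/3; P(active | active) = 2/3; P(active | active) = 2/3.
P = 2/3 × 2/3 × 2/3 = 8/27.

8/27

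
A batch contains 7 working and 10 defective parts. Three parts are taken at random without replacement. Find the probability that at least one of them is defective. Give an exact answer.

P(no defective) = 7/17 × 6/16 × 5/15 = 210/4080 = 7/136.
P(at least one) = 1 − 7/136 = 129/136.

129/136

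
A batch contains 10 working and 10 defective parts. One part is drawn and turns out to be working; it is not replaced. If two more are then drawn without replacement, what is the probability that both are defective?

After the first draw, 10 of the remaining 19 parts are defective.
P = 10/19 × 9/18 = 90/342 = 5/19.

5/19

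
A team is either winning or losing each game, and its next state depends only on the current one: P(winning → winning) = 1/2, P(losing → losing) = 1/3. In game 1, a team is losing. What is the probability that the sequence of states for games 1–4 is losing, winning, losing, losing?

1/9

Game 1 is given. For each transition, use the conditional probability from the current state:
P(winning | losing) = 2/3; P(losing | winning) = 1/2; P(losing | losing) = 1/3.
P = 2/3 × 1/2 × 1/3 = 2/18 = 1/9.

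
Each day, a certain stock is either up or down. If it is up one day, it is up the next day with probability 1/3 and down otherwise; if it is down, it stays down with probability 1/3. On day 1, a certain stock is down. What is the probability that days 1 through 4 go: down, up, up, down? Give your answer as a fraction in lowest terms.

4/27

Day 1 is given. For each transition, use the conditional probability from the current state:
P(up | down) = 2/3; P(up | up) = 1/3; P(down | up) = 2/3.
P = 2/3 × 1/3 × 2/3 = 4/27.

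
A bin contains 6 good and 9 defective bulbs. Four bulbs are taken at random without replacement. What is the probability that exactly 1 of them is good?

One ordering (good drawn first) has probability 6/15 × 9/14 × 8/13 × 7/12 = 3024/32760 = 6/65.
There are C(4,1) = 4 such orderings, each equally likely, so P = 4 × 6/65 = 24/65.

24/65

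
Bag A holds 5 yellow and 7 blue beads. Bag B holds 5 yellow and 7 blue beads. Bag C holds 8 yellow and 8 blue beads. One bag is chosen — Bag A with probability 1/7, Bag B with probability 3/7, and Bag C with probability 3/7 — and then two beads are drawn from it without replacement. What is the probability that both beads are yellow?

From Bag A: P(both yellow) = (5/12)(4/11) = 5/33.
From Bag B: P(both yellow) = (5/12)(4/11) = 5/33.
From Bag C: P(both yellow) = (8/16)(7/15) = 7/30.
Total probability = (1/7)(5/33) + (3/7)(5/33) + (3/7)(7/30) = 431/2310.

431/2310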